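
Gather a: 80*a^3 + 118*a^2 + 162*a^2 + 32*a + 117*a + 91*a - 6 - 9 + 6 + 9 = 80*a^3 + 280*a^2 + 240*a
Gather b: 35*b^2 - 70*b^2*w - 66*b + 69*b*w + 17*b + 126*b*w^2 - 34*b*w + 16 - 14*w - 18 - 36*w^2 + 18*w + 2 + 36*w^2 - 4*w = b^2*(35 - 70*w) + b*(126*w^2 + 35*w - 49)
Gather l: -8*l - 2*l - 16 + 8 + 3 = -10*l - 5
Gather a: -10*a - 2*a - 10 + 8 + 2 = -12*a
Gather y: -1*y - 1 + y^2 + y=y^2 - 1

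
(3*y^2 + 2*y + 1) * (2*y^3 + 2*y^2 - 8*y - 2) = 6*y^5 + 10*y^4 - 18*y^3 - 20*y^2 - 12*y - 2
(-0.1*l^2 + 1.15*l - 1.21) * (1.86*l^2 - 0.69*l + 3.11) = -0.186*l^4 + 2.208*l^3 - 3.3551*l^2 + 4.4114*l - 3.7631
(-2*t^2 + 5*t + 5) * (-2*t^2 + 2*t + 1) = 4*t^4 - 14*t^3 - 2*t^2 + 15*t + 5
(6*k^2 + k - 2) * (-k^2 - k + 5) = -6*k^4 - 7*k^3 + 31*k^2 + 7*k - 10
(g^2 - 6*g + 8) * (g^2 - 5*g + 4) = g^4 - 11*g^3 + 42*g^2 - 64*g + 32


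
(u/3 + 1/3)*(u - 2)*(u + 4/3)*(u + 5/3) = u^4/3 + 2*u^3/3 - 25*u^2/27 - 74*u/27 - 40/27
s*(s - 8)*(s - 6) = s^3 - 14*s^2 + 48*s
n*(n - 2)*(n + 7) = n^3 + 5*n^2 - 14*n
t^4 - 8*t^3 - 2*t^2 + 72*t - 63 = (t - 7)*(t - 3)*(t - 1)*(t + 3)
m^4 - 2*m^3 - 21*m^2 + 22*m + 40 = (m - 5)*(m - 2)*(m + 1)*(m + 4)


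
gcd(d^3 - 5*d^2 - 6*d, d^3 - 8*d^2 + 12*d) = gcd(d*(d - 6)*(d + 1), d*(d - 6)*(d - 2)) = d^2 - 6*d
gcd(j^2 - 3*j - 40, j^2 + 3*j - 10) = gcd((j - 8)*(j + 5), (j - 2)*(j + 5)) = j + 5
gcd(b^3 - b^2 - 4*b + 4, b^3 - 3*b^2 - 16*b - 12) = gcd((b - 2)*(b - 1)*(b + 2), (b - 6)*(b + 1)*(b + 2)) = b + 2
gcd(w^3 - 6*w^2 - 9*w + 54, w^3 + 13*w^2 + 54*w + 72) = w + 3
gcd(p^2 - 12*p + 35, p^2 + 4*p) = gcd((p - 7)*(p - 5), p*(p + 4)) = 1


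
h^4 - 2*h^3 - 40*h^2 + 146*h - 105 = (h - 5)*(h - 3)*(h - 1)*(h + 7)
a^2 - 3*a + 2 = (a - 2)*(a - 1)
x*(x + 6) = x^2 + 6*x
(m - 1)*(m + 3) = m^2 + 2*m - 3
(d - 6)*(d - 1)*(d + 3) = d^3 - 4*d^2 - 15*d + 18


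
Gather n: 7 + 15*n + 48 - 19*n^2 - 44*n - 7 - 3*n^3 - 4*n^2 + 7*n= -3*n^3 - 23*n^2 - 22*n + 48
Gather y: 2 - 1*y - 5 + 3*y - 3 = 2*y - 6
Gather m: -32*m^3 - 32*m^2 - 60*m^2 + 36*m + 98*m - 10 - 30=-32*m^3 - 92*m^2 + 134*m - 40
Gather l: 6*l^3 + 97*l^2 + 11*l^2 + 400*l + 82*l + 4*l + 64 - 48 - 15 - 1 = 6*l^3 + 108*l^2 + 486*l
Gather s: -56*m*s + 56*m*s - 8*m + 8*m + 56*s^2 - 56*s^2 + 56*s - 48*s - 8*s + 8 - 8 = 0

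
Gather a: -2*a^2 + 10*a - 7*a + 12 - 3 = -2*a^2 + 3*a + 9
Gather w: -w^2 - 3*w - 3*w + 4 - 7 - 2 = -w^2 - 6*w - 5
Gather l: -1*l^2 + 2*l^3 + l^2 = 2*l^3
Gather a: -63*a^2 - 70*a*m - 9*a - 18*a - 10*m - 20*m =-63*a^2 + a*(-70*m - 27) - 30*m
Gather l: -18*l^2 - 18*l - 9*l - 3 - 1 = -18*l^2 - 27*l - 4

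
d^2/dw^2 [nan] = 0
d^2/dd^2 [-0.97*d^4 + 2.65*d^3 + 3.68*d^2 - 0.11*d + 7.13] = -11.64*d^2 + 15.9*d + 7.36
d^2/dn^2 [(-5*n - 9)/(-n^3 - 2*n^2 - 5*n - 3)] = 2*(15*n^5 + 84*n^4 + 139*n^3 + 153*n^2 + 99*n + 96)/(n^9 + 6*n^8 + 27*n^7 + 77*n^6 + 171*n^5 + 276*n^4 + 332*n^3 + 279*n^2 + 135*n + 27)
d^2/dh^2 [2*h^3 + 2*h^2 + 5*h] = 12*h + 4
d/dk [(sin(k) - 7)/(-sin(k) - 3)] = -10*cos(k)/(sin(k) + 3)^2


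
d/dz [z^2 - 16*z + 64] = 2*z - 16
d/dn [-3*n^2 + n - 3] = 1 - 6*n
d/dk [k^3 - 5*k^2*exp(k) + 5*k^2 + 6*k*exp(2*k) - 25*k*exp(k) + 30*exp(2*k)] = -5*k^2*exp(k) + 3*k^2 + 12*k*exp(2*k) - 35*k*exp(k) + 10*k + 66*exp(2*k) - 25*exp(k)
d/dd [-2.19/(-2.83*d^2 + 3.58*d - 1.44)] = (7.8402 - 12.3954*d)/(2.83*d^2 - 3.58*d + 1.44)^2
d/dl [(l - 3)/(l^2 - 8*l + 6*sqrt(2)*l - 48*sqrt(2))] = (l^2 - 8*l + 6*sqrt(2)*l - 2*(l - 3)*(l - 4 + 3*sqrt(2)) - 48*sqrt(2))/(l^2 - 8*l + 6*sqrt(2)*l - 48*sqrt(2))^2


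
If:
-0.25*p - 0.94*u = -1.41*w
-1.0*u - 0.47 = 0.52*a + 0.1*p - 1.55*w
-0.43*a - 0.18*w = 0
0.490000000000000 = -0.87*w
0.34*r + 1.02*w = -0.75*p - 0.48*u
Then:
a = 0.24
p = 3.74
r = -3.96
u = -1.84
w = -0.56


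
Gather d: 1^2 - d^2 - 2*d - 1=-d^2 - 2*d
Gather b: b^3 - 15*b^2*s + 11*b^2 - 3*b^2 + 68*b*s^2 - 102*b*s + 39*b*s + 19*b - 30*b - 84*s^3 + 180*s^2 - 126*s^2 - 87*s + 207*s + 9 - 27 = b^3 + b^2*(8 - 15*s) + b*(68*s^2 - 63*s - 11) - 84*s^3 + 54*s^2 + 120*s - 18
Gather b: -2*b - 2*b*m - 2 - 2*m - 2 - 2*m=b*(-2*m - 2) - 4*m - 4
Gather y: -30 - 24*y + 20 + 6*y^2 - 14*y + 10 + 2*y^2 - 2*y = 8*y^2 - 40*y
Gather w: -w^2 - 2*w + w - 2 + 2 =-w^2 - w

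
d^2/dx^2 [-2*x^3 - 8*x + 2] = -12*x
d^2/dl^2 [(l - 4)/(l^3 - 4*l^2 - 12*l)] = 6*(l^5 - 12*l^4 + 52*l^3 - 16*l^2 - 192*l - 192)/(l^3*(l^6 - 12*l^5 + 12*l^4 + 224*l^3 - 144*l^2 - 1728*l - 1728))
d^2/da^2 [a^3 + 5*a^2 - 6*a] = 6*a + 10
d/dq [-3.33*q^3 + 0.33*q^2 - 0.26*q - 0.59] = -9.99*q^2 + 0.66*q - 0.26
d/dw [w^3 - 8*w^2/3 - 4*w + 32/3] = 3*w^2 - 16*w/3 - 4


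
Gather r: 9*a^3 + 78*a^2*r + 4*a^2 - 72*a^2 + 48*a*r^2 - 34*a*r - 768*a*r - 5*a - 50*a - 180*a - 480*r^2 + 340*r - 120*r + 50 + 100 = 9*a^3 - 68*a^2 - 235*a + r^2*(48*a - 480) + r*(78*a^2 - 802*a + 220) + 150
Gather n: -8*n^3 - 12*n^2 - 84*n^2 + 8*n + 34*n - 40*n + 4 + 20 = -8*n^3 - 96*n^2 + 2*n + 24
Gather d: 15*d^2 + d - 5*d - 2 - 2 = 15*d^2 - 4*d - 4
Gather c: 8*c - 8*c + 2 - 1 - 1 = 0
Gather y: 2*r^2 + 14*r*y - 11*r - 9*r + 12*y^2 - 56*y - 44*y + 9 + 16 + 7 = 2*r^2 - 20*r + 12*y^2 + y*(14*r - 100) + 32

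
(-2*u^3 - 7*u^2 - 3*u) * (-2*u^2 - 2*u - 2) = 4*u^5 + 18*u^4 + 24*u^3 + 20*u^2 + 6*u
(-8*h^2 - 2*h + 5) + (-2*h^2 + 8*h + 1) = -10*h^2 + 6*h + 6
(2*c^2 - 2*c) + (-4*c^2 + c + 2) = -2*c^2 - c + 2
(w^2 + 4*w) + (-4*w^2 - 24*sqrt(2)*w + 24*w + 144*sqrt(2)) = -3*w^2 - 24*sqrt(2)*w + 28*w + 144*sqrt(2)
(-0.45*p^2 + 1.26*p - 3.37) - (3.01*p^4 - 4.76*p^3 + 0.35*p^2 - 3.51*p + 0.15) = -3.01*p^4 + 4.76*p^3 - 0.8*p^2 + 4.77*p - 3.52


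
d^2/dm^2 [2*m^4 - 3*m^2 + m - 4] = 24*m^2 - 6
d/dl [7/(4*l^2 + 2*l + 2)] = 7*(-4*l - 1)/(2*(2*l^2 + l + 1)^2)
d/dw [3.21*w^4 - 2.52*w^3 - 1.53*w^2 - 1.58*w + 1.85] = 12.84*w^3 - 7.56*w^2 - 3.06*w - 1.58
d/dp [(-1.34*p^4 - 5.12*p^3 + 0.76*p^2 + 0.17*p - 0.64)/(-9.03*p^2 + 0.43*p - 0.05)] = (24.2004*p^5 + 44.505*p^4 - 4.1352*p^3 + 2.6299*p^2 - 11.6344*p + 0.2667)/(81.5409*p^4 - 7.7658*p^3 + 1.0879*p^2 - 0.043*p + 0.0025)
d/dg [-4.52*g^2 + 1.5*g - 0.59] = 1.5 - 9.04*g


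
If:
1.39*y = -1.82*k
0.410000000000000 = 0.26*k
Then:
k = 1.58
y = -2.06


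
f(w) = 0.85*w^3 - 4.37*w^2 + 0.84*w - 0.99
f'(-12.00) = 472.92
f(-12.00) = -2109.15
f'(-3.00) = 50.01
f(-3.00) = -65.79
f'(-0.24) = 3.08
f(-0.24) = -1.46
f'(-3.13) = 53.18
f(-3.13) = -72.50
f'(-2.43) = 37.14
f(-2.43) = -41.03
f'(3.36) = 0.26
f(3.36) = -15.26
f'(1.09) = -5.66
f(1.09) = -4.17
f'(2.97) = -2.62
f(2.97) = -14.77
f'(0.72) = -4.13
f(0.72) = -2.33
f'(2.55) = -4.87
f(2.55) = -13.17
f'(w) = 2.55*w^2 - 8.74*w + 0.84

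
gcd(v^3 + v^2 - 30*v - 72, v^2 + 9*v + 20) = v + 4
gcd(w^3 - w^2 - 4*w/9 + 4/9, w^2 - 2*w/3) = w - 2/3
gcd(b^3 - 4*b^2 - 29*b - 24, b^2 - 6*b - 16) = b - 8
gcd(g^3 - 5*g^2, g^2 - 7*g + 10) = g - 5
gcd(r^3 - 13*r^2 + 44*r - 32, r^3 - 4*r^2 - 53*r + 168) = r - 8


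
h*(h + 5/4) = h^2 + 5*h/4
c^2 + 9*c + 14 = (c + 2)*(c + 7)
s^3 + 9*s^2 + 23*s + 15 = (s + 1)*(s + 3)*(s + 5)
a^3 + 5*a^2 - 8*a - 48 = (a - 3)*(a + 4)^2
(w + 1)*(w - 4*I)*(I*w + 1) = I*w^3 + 5*w^2 + I*w^2 + 5*w - 4*I*w - 4*I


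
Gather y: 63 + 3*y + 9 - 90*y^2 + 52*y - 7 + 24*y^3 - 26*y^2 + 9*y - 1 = 24*y^3 - 116*y^2 + 64*y + 64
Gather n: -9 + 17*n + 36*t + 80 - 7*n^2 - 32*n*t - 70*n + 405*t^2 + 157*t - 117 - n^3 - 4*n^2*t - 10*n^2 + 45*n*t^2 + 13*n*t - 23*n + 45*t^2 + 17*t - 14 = -n^3 + n^2*(-4*t - 17) + n*(45*t^2 - 19*t - 76) + 450*t^2 + 210*t - 60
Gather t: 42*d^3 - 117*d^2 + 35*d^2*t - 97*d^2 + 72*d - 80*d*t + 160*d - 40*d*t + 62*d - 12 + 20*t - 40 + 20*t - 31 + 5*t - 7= 42*d^3 - 214*d^2 + 294*d + t*(35*d^2 - 120*d + 45) - 90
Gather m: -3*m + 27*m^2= 27*m^2 - 3*m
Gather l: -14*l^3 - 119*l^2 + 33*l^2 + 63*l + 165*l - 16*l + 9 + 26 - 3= -14*l^3 - 86*l^2 + 212*l + 32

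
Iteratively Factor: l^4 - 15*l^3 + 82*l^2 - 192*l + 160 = (l - 4)*(l^3 - 11*l^2 + 38*l - 40) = (l - 4)^2*(l^2 - 7*l + 10) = (l - 5)*(l - 4)^2*(l - 2)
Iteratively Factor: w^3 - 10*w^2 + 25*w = (w - 5)*(w^2 - 5*w) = w*(w - 5)*(w - 5)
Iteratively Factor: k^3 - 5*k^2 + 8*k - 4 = (k - 2)*(k^2 - 3*k + 2) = (k - 2)*(k - 1)*(k - 2)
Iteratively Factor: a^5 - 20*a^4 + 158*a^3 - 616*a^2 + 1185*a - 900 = (a - 5)*(a^4 - 15*a^3 + 83*a^2 - 201*a + 180) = (a - 5)*(a - 3)*(a^3 - 12*a^2 + 47*a - 60) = (a - 5)^2*(a - 3)*(a^2 - 7*a + 12) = (a - 5)^2*(a - 4)*(a - 3)*(a - 3)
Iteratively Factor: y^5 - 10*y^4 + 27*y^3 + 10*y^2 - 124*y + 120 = (y - 5)*(y^4 - 5*y^3 + 2*y^2 + 20*y - 24) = (y - 5)*(y - 2)*(y^3 - 3*y^2 - 4*y + 12) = (y - 5)*(y - 2)*(y + 2)*(y^2 - 5*y + 6) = (y - 5)*(y - 3)*(y - 2)*(y + 2)*(y - 2)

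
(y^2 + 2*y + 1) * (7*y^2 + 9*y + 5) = 7*y^4 + 23*y^3 + 30*y^2 + 19*y + 5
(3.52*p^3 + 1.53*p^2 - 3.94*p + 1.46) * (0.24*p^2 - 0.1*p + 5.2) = 0.8448*p^5 + 0.0151999999999999*p^4 + 17.2054*p^3 + 8.7004*p^2 - 20.634*p + 7.592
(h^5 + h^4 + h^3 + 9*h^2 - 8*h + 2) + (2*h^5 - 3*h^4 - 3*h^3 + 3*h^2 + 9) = 3*h^5 - 2*h^4 - 2*h^3 + 12*h^2 - 8*h + 11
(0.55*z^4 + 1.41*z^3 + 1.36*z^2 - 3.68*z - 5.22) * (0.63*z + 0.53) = 0.3465*z^5 + 1.1798*z^4 + 1.6041*z^3 - 1.5976*z^2 - 5.239*z - 2.7666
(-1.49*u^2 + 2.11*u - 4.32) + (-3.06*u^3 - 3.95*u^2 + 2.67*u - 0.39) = -3.06*u^3 - 5.44*u^2 + 4.78*u - 4.71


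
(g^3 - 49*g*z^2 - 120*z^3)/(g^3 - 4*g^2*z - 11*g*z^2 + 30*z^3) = (g^2 - 3*g*z - 40*z^2)/(g^2 - 7*g*z + 10*z^2)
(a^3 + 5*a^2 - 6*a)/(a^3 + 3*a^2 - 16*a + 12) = a/(a - 2)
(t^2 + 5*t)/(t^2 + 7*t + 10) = t/(t + 2)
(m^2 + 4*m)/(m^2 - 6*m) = (m + 4)/(m - 6)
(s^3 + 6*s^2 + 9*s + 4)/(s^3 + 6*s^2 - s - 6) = (s^2 + 5*s + 4)/(s^2 + 5*s - 6)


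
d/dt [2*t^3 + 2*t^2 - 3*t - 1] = 6*t^2 + 4*t - 3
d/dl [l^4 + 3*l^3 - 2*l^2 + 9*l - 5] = 4*l^3 + 9*l^2 - 4*l + 9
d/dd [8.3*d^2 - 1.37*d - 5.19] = 16.6*d - 1.37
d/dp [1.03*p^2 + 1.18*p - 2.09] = 2.06*p + 1.18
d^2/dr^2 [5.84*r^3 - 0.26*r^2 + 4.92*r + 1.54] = 35.04*r - 0.52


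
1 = 1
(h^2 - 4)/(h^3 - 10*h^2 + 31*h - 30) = (h + 2)/(h^2 - 8*h + 15)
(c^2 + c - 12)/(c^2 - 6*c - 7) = (-c^2 - c + 12)/(-c^2 + 6*c + 7)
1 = 1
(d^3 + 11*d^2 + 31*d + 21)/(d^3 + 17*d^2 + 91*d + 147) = (d + 1)/(d + 7)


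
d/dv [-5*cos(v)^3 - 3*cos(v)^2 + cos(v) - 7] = (15*cos(v)^2 + 6*cos(v) - 1)*sin(v)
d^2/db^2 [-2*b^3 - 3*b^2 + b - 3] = -12*b - 6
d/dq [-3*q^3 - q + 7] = -9*q^2 - 1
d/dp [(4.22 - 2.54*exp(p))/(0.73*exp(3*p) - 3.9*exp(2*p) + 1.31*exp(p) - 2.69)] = (3.7084*exp(3*p) - 19.1478*exp(2*p) + 32.916*exp(p) + 1.3044)*exp(p)/(0.5329*exp(6*p) - 5.694*exp(5*p) + 17.1226*exp(4*p) - 14.1454*exp(3*p) + 22.6981*exp(2*p) - 7.0478*exp(p) + 7.2361)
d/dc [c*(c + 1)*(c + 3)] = 3*c^2 + 8*c + 3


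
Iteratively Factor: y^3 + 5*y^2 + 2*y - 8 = (y + 2)*(y^2 + 3*y - 4) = (y - 1)*(y + 2)*(y + 4)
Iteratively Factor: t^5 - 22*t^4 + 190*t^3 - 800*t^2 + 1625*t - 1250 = (t - 2)*(t^4 - 20*t^3 + 150*t^2 - 500*t + 625) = (t - 5)*(t - 2)*(t^3 - 15*t^2 + 75*t - 125) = (t - 5)^2*(t - 2)*(t^2 - 10*t + 25) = (t - 5)^3*(t - 2)*(t - 5)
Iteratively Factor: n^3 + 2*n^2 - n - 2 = (n + 1)*(n^2 + n - 2) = (n - 1)*(n + 1)*(n + 2)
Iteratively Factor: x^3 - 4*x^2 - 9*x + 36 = (x - 3)*(x^2 - x - 12) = (x - 4)*(x - 3)*(x + 3)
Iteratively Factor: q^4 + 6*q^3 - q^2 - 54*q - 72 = (q - 3)*(q^3 + 9*q^2 + 26*q + 24) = (q - 3)*(q + 4)*(q^2 + 5*q + 6) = (q - 3)*(q + 3)*(q + 4)*(q + 2)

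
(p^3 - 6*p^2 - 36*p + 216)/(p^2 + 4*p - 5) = (p^3 - 6*p^2 - 36*p + 216)/(p^2 + 4*p - 5)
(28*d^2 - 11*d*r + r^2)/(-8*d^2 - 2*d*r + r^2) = (-7*d + r)/(2*d + r)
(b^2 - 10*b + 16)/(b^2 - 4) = (b - 8)/(b + 2)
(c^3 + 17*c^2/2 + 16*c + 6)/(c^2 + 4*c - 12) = (c^2 + 5*c/2 + 1)/(c - 2)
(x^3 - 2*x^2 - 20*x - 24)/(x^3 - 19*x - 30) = (x^2 - 4*x - 12)/(x^2 - 2*x - 15)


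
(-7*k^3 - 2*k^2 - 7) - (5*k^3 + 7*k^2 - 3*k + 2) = -12*k^3 - 9*k^2 + 3*k - 9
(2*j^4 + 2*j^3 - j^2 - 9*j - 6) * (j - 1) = 2*j^5 - 3*j^3 - 8*j^2 + 3*j + 6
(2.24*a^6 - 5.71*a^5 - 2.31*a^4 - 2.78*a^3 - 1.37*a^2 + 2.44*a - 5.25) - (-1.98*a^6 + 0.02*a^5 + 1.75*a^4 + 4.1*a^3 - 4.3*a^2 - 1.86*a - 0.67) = 4.22*a^6 - 5.73*a^5 - 4.06*a^4 - 6.88*a^3 + 2.93*a^2 + 4.3*a - 4.58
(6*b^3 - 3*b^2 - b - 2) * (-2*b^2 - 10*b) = -12*b^5 - 54*b^4 + 32*b^3 + 14*b^2 + 20*b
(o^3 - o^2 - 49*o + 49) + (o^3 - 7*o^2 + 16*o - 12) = 2*o^3 - 8*o^2 - 33*o + 37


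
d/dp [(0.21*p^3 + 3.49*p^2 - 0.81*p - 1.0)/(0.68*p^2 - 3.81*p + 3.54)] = (0.1428*p^4 - 1.6002*p^3 - 10.5159*p^2 + 26.0692*p - 6.6774)/(0.4624*p^4 - 5.1816*p^3 + 19.3305*p^2 - 26.9748*p + 12.5316)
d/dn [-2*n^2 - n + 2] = -4*n - 1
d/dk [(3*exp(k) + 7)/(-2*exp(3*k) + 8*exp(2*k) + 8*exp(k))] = (6*exp(3*k) + 9*exp(2*k) - 56*exp(k) - 28)*exp(-k)/(2*(exp(4*k) - 8*exp(3*k) + 8*exp(2*k) + 32*exp(k) + 16))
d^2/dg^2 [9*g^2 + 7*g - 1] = 18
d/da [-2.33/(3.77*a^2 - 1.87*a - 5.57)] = (17.5682*a - 4.3571)/(-3.77*a^2 + 1.87*a + 5.57)^2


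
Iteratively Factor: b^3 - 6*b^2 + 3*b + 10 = (b - 5)*(b^2 - b - 2) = (b - 5)*(b + 1)*(b - 2)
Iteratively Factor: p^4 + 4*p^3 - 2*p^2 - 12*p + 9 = (p - 1)*(p^3 + 5*p^2 + 3*p - 9) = (p - 1)^2*(p^2 + 6*p + 9) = (p - 1)^2*(p + 3)*(p + 3)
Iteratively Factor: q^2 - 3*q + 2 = (q - 2)*(q - 1)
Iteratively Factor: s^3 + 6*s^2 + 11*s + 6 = (s + 3)*(s^2 + 3*s + 2) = (s + 1)*(s + 3)*(s + 2)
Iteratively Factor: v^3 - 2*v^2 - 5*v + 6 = (v + 2)*(v^2 - 4*v + 3) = (v - 3)*(v + 2)*(v - 1)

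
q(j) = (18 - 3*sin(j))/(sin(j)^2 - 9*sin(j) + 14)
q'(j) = (18 - 3*sin(j))*(-2*sin(j)*cos(j) + 9*cos(j))/(sin(j)^2 - 9*sin(j) + 14)^2 - 3*cos(j)/(sin(j)^2 - 9*sin(j) + 14)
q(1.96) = 2.33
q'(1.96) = -0.79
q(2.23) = 2.08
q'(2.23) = -1.01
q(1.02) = 2.19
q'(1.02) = 0.96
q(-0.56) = 1.03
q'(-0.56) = 0.33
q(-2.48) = 1.00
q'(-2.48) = -0.29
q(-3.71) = 1.73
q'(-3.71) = -0.96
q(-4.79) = 2.49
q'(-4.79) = 0.19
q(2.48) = 1.83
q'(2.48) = -1.00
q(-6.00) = 1.48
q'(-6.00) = 0.79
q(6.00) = 1.14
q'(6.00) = 0.45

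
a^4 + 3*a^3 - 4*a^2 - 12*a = a*(a - 2)*(a + 2)*(a + 3)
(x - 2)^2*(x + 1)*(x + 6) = x^4 + 3*x^3 - 18*x^2 + 4*x + 24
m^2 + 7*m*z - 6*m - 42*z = (m - 6)*(m + 7*z)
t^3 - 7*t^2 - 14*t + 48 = (t - 8)*(t - 2)*(t + 3)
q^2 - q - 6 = (q - 3)*(q + 2)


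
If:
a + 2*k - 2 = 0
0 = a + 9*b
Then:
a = 2 - 2*k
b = 2*k/9 - 2/9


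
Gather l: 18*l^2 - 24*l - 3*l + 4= 18*l^2 - 27*l + 4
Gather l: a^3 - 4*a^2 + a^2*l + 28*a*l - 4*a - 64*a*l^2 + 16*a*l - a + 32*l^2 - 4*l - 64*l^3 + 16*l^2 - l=a^3 - 4*a^2 - 5*a - 64*l^3 + l^2*(48 - 64*a) + l*(a^2 + 44*a - 5)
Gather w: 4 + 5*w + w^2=w^2 + 5*w + 4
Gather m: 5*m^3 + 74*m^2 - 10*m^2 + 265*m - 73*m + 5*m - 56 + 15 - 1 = 5*m^3 + 64*m^2 + 197*m - 42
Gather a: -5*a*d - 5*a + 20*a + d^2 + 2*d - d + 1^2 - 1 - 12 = a*(15 - 5*d) + d^2 + d - 12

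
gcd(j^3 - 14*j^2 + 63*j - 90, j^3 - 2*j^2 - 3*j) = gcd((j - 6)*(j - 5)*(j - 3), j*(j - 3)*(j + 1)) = j - 3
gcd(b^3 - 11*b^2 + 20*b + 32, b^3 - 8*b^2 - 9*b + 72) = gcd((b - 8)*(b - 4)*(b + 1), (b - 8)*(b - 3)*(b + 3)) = b - 8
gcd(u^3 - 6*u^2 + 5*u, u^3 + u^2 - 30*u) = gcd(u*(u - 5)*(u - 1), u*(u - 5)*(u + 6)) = u^2 - 5*u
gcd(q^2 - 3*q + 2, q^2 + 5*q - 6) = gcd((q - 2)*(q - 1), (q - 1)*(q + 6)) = q - 1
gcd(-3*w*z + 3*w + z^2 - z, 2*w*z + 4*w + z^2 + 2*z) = 1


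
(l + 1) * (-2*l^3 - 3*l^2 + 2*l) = -2*l^4 - 5*l^3 - l^2 + 2*l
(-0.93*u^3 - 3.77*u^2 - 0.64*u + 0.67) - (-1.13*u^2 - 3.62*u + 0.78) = -0.93*u^3 - 2.64*u^2 + 2.98*u - 0.11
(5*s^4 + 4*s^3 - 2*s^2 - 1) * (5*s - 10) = 25*s^5 - 30*s^4 - 50*s^3 + 20*s^2 - 5*s + 10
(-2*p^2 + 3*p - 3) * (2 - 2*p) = 4*p^3 - 10*p^2 + 12*p - 6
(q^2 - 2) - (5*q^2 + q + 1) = -4*q^2 - q - 3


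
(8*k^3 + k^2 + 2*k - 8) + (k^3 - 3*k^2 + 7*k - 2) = 9*k^3 - 2*k^2 + 9*k - 10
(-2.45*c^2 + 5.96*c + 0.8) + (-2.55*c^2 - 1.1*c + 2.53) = -5.0*c^2 + 4.86*c + 3.33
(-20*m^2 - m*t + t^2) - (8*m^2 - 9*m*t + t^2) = -28*m^2 + 8*m*t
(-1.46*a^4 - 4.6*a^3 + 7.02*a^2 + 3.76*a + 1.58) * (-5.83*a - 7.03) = 8.5118*a^5 + 37.0818*a^4 - 8.5886*a^3 - 71.2714*a^2 - 35.6442*a - 11.1074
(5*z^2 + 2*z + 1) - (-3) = 5*z^2 + 2*z + 4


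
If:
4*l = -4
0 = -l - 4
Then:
No Solution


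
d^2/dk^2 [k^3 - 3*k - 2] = 6*k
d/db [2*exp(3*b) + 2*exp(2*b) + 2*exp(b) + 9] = (6*exp(2*b) + 4*exp(b) + 2)*exp(b)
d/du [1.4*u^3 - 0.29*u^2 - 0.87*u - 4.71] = 4.2*u^2 - 0.58*u - 0.87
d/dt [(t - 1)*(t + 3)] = 2*t + 2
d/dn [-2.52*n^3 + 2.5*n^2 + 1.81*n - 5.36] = -7.56*n^2 + 5.0*n + 1.81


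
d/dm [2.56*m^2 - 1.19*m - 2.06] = 5.12*m - 1.19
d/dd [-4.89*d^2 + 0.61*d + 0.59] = 0.61 - 9.78*d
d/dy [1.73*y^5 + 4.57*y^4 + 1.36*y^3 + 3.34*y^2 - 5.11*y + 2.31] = 8.65*y^4 + 18.28*y^3 + 4.08*y^2 + 6.68*y - 5.11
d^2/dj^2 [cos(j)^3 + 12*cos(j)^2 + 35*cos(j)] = -143*cos(j)/4 - 24*cos(2*j) - 9*cos(3*j)/4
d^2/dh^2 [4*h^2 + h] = 8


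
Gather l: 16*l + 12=16*l + 12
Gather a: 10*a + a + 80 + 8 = 11*a + 88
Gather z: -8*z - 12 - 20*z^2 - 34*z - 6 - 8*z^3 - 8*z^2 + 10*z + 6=-8*z^3 - 28*z^2 - 32*z - 12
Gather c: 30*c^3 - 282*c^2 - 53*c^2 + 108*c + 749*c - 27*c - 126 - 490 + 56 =30*c^3 - 335*c^2 + 830*c - 560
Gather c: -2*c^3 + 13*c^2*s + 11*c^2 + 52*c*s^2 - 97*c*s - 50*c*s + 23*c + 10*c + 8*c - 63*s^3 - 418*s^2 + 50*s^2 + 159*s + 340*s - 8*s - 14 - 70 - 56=-2*c^3 + c^2*(13*s + 11) + c*(52*s^2 - 147*s + 41) - 63*s^3 - 368*s^2 + 491*s - 140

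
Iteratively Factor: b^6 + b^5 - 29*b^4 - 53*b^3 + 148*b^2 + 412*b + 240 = (b + 2)*(b^5 - b^4 - 27*b^3 + b^2 + 146*b + 120) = (b - 5)*(b + 2)*(b^4 + 4*b^3 - 7*b^2 - 34*b - 24) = (b - 5)*(b - 3)*(b + 2)*(b^3 + 7*b^2 + 14*b + 8) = (b - 5)*(b - 3)*(b + 2)*(b + 4)*(b^2 + 3*b + 2) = (b - 5)*(b - 3)*(b + 1)*(b + 2)*(b + 4)*(b + 2)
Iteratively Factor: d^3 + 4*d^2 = (d)*(d^2 + 4*d) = d^2*(d + 4)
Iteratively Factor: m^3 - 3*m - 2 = (m + 1)*(m^2 - m - 2) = (m - 2)*(m + 1)*(m + 1)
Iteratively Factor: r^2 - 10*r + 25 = (r - 5)*(r - 5)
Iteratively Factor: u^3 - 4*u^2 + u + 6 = (u - 3)*(u^2 - u - 2) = (u - 3)*(u + 1)*(u - 2)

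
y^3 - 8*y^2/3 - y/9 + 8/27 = (y - 8/3)*(y - 1/3)*(y + 1/3)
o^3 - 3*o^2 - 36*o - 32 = (o - 8)*(o + 1)*(o + 4)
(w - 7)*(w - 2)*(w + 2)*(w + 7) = w^4 - 53*w^2 + 196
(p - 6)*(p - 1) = p^2 - 7*p + 6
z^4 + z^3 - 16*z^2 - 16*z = z*(z - 4)*(z + 1)*(z + 4)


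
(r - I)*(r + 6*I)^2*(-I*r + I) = -I*r^4 + 11*r^3 + I*r^3 - 11*r^2 + 24*I*r^2 + 36*r - 24*I*r - 36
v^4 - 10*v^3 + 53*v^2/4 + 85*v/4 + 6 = (v - 8)*(v - 3)*(v + 1/2)^2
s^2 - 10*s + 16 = (s - 8)*(s - 2)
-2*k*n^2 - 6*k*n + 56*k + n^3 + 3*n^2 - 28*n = (-2*k + n)*(n - 4)*(n + 7)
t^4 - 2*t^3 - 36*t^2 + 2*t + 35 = (t - 7)*(t - 1)*(t + 1)*(t + 5)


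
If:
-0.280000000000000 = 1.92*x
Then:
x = -0.15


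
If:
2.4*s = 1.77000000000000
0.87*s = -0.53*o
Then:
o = -1.21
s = 0.74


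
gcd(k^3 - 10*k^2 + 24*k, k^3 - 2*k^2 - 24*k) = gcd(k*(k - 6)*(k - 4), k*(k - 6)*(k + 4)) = k^2 - 6*k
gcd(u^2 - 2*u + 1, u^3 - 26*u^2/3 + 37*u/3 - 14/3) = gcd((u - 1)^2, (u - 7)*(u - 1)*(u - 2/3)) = u - 1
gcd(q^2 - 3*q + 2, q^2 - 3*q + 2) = q^2 - 3*q + 2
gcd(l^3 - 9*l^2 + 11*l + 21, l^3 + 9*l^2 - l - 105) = l - 3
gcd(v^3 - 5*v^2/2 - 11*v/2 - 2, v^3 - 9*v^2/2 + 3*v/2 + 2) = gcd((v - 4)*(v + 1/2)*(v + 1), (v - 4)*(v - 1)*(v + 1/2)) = v^2 - 7*v/2 - 2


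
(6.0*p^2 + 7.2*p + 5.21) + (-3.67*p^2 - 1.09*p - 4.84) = 2.33*p^2 + 6.11*p + 0.37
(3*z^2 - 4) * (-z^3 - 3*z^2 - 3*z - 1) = -3*z^5 - 9*z^4 - 5*z^3 + 9*z^2 + 12*z + 4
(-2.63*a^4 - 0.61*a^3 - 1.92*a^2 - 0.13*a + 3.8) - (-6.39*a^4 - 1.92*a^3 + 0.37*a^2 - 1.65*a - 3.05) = 3.76*a^4 + 1.31*a^3 - 2.29*a^2 + 1.52*a + 6.85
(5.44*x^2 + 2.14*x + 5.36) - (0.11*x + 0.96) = 5.44*x^2 + 2.03*x + 4.4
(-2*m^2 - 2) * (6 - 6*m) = 12*m^3 - 12*m^2 + 12*m - 12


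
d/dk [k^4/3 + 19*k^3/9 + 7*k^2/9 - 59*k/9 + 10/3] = 4*k^3/3 + 19*k^2/3 + 14*k/9 - 59/9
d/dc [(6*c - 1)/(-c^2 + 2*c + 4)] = 2*(3*c^2 - c + 13)/(c^4 - 4*c^3 - 4*c^2 + 16*c + 16)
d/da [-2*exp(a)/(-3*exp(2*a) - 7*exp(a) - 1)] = (2 - 6*exp(2*a))*exp(a)/(9*exp(4*a) + 42*exp(3*a) + 55*exp(2*a) + 14*exp(a) + 1)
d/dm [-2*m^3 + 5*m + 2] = 5 - 6*m^2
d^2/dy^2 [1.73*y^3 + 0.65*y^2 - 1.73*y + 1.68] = 10.38*y + 1.3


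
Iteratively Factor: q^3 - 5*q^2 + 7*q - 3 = (q - 1)*(q^2 - 4*q + 3) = (q - 1)^2*(q - 3)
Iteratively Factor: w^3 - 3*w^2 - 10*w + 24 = (w + 3)*(w^2 - 6*w + 8) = (w - 2)*(w + 3)*(w - 4)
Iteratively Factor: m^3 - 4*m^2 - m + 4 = (m - 1)*(m^2 - 3*m - 4) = (m - 1)*(m + 1)*(m - 4)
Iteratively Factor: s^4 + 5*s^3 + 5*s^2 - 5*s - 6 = (s - 1)*(s^3 + 6*s^2 + 11*s + 6) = (s - 1)*(s + 3)*(s^2 + 3*s + 2) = (s - 1)*(s + 2)*(s + 3)*(s + 1)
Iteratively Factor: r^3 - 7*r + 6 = (r - 2)*(r^2 + 2*r - 3) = (r - 2)*(r + 3)*(r - 1)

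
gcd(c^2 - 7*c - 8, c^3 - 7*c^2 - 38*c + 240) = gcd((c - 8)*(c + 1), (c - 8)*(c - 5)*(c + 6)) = c - 8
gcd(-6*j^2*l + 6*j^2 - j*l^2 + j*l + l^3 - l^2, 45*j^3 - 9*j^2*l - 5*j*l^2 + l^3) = 3*j - l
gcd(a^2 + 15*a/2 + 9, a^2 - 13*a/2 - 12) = a + 3/2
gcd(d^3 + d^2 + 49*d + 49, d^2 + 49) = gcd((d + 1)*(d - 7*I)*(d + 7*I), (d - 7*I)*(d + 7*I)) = d^2 + 49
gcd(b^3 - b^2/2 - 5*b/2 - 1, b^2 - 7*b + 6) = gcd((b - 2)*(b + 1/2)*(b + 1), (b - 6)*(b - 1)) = 1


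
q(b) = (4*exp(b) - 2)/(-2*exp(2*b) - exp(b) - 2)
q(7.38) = -0.00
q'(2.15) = 0.18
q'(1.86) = 0.21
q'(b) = (4*exp(b) - 2)*(4*exp(2*b) + exp(b))/(-2*exp(2*b) - exp(b) - 2)^2 + 4*exp(b)/(-2*exp(2*b) - exp(b) - 2) = 2*((2*exp(b) - 1)*(4*exp(b) + 1) - 4*exp(2*b) - 2*exp(b) - 4)*exp(b)/(2*exp(2*b) + exp(b) + 2)^2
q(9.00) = 0.00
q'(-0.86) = -0.65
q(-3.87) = 0.95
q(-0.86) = 0.11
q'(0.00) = -0.40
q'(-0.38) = -0.61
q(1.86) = -0.26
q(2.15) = -0.20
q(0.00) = -0.40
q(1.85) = -0.26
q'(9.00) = 0.00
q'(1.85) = 0.21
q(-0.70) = 0.00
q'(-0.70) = -0.67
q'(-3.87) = -0.05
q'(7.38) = 0.00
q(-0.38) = -0.20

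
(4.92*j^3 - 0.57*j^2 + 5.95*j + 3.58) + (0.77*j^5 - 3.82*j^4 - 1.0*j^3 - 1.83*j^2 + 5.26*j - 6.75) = 0.77*j^5 - 3.82*j^4 + 3.92*j^3 - 2.4*j^2 + 11.21*j - 3.17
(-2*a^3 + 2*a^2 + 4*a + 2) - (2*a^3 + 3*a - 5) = -4*a^3 + 2*a^2 + a + 7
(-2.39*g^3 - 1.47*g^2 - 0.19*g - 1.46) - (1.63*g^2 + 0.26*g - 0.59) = -2.39*g^3 - 3.1*g^2 - 0.45*g - 0.87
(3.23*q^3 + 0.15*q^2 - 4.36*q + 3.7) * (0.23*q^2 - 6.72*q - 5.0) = 0.7429*q^5 - 21.6711*q^4 - 18.1608*q^3 + 29.4002*q^2 - 3.064*q - 18.5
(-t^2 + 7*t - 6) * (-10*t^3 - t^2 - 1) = 10*t^5 - 69*t^4 + 53*t^3 + 7*t^2 - 7*t + 6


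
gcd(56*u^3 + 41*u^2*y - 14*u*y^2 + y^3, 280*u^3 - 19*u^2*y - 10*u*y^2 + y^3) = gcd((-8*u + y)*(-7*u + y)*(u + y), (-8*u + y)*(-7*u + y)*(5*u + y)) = 56*u^2 - 15*u*y + y^2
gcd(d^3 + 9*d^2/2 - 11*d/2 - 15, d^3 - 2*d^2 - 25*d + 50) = d^2 + 3*d - 10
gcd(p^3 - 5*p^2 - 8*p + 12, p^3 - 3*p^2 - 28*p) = 1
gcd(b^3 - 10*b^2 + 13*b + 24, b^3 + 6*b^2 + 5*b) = b + 1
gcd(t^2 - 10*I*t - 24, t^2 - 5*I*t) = 1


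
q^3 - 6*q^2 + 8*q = q*(q - 4)*(q - 2)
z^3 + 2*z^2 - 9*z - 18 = (z - 3)*(z + 2)*(z + 3)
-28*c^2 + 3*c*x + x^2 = (-4*c + x)*(7*c + x)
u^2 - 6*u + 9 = (u - 3)^2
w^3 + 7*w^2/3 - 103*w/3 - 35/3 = (w - 5)*(w + 1/3)*(w + 7)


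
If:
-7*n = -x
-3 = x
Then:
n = -3/7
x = -3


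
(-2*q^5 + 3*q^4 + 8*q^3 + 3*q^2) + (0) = -2*q^5 + 3*q^4 + 8*q^3 + 3*q^2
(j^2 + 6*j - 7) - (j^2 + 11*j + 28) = -5*j - 35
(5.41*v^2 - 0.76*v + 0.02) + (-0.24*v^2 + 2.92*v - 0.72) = 5.17*v^2 + 2.16*v - 0.7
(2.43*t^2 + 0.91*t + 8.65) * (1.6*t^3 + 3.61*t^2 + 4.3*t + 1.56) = 3.888*t^5 + 10.2283*t^4 + 27.5741*t^3 + 38.9303*t^2 + 38.6146*t + 13.494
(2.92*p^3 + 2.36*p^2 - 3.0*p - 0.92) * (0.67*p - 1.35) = 1.9564*p^4 - 2.3608*p^3 - 5.196*p^2 + 3.4336*p + 1.242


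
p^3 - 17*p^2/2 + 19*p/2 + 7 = (p - 7)*(p - 2)*(p + 1/2)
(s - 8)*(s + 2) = s^2 - 6*s - 16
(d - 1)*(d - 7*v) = d^2 - 7*d*v - d + 7*v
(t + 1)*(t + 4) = t^2 + 5*t + 4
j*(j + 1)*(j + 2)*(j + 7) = j^4 + 10*j^3 + 23*j^2 + 14*j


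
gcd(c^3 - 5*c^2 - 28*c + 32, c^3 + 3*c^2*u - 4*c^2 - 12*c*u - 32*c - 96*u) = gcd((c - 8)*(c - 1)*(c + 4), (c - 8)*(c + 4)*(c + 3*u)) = c^2 - 4*c - 32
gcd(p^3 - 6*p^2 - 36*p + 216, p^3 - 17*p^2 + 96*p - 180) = p^2 - 12*p + 36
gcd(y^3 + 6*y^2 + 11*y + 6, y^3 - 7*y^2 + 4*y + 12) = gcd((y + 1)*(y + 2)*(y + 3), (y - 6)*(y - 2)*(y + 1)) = y + 1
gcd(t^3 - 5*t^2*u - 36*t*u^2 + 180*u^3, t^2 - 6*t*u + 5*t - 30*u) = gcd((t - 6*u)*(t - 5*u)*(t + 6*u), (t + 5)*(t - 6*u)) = t - 6*u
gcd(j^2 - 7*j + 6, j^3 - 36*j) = j - 6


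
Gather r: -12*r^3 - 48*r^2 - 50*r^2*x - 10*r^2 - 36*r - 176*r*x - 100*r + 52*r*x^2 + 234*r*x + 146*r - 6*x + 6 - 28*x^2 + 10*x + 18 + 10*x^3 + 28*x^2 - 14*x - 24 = -12*r^3 + r^2*(-50*x - 58) + r*(52*x^2 + 58*x + 10) + 10*x^3 - 10*x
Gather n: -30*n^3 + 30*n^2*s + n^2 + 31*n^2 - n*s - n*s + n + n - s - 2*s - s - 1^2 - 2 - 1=-30*n^3 + n^2*(30*s + 32) + n*(2 - 2*s) - 4*s - 4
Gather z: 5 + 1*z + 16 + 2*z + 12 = 3*z + 33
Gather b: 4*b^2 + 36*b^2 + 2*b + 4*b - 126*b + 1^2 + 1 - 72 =40*b^2 - 120*b - 70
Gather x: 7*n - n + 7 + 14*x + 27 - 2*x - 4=6*n + 12*x + 30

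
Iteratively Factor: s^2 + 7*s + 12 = (s + 4)*(s + 3)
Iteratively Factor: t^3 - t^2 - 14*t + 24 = (t - 2)*(t^2 + t - 12) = (t - 2)*(t + 4)*(t - 3)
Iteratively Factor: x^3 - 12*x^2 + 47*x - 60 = (x - 5)*(x^2 - 7*x + 12) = (x - 5)*(x - 4)*(x - 3)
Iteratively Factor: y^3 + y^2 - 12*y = (y + 4)*(y^2 - 3*y) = (y - 3)*(y + 4)*(y)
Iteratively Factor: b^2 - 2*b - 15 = (b + 3)*(b - 5)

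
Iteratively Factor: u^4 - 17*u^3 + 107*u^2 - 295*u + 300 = (u - 3)*(u^3 - 14*u^2 + 65*u - 100) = (u - 5)*(u - 3)*(u^2 - 9*u + 20) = (u - 5)^2*(u - 3)*(u - 4)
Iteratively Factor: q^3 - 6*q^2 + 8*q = (q - 4)*(q^2 - 2*q) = q*(q - 4)*(q - 2)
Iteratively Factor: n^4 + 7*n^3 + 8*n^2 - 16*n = (n + 4)*(n^3 + 3*n^2 - 4*n) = (n + 4)^2*(n^2 - n) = (n - 1)*(n + 4)^2*(n)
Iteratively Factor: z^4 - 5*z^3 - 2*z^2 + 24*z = (z - 4)*(z^3 - z^2 - 6*z) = (z - 4)*(z - 3)*(z^2 + 2*z) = (z - 4)*(z - 3)*(z + 2)*(z)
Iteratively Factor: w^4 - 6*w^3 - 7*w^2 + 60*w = (w + 3)*(w^3 - 9*w^2 + 20*w) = (w - 4)*(w + 3)*(w^2 - 5*w) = w*(w - 4)*(w + 3)*(w - 5)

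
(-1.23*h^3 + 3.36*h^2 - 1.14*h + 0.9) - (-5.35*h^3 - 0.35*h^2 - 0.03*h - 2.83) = 4.12*h^3 + 3.71*h^2 - 1.11*h + 3.73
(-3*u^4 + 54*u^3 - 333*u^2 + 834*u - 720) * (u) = -3*u^5 + 54*u^4 - 333*u^3 + 834*u^2 - 720*u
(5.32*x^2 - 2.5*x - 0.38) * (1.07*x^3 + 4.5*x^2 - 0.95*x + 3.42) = 5.6924*x^5 + 21.265*x^4 - 16.7106*x^3 + 18.8594*x^2 - 8.189*x - 1.2996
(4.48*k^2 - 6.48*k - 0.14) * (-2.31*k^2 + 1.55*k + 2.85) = -10.3488*k^4 + 21.9128*k^3 + 3.0474*k^2 - 18.685*k - 0.399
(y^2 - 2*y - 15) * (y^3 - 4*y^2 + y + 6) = y^5 - 6*y^4 - 6*y^3 + 64*y^2 - 27*y - 90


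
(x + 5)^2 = x^2 + 10*x + 25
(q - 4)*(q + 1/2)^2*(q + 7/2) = q^4 + q^3/2 - 57*q^2/4 - 113*q/8 - 7/2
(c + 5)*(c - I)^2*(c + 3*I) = c^4 + 5*c^3 + I*c^3 + 5*c^2 + 5*I*c^2 + 25*c - 3*I*c - 15*I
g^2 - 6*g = g*(g - 6)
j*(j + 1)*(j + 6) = j^3 + 7*j^2 + 6*j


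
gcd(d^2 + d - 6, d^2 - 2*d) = d - 2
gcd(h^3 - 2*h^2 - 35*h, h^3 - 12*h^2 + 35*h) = h^2 - 7*h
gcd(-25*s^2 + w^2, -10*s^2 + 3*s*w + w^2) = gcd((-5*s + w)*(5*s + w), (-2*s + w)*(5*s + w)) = 5*s + w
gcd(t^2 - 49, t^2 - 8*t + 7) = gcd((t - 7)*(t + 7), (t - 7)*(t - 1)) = t - 7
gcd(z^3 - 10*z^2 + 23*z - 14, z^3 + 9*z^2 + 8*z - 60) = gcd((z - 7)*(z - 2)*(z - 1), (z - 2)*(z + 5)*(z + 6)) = z - 2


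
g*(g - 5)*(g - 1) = g^3 - 6*g^2 + 5*g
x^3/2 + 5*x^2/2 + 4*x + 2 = (x/2 + 1)*(x + 1)*(x + 2)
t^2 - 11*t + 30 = (t - 6)*(t - 5)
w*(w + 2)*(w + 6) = w^3 + 8*w^2 + 12*w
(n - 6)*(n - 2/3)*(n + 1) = n^3 - 17*n^2/3 - 8*n/3 + 4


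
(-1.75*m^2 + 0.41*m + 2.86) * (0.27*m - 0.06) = -0.4725*m^3 + 0.2157*m^2 + 0.7476*m - 0.1716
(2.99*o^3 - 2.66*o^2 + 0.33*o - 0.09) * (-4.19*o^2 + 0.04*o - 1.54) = -12.5281*o^5 + 11.265*o^4 - 6.0937*o^3 + 4.4867*o^2 - 0.5118*o + 0.1386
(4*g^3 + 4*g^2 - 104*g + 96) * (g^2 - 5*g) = 4*g^5 - 16*g^4 - 124*g^3 + 616*g^2 - 480*g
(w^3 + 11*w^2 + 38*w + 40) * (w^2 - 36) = w^5 + 11*w^4 + 2*w^3 - 356*w^2 - 1368*w - 1440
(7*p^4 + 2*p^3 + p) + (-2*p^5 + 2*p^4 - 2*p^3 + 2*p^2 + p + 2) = -2*p^5 + 9*p^4 + 2*p^2 + 2*p + 2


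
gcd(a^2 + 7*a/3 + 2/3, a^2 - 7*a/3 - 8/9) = a + 1/3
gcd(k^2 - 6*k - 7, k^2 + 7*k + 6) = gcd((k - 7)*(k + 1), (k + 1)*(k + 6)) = k + 1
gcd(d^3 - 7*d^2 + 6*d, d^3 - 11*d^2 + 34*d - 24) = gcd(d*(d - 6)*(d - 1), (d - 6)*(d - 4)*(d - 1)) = d^2 - 7*d + 6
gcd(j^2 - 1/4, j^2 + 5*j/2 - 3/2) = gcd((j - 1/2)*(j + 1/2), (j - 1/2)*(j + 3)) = j - 1/2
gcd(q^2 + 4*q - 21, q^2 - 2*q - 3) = q - 3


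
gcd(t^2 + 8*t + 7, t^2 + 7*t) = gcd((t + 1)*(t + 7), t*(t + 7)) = t + 7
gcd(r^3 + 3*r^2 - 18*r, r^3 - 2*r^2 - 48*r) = r^2 + 6*r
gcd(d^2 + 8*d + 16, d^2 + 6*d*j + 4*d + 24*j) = d + 4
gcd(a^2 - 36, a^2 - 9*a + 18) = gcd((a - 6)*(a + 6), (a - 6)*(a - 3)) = a - 6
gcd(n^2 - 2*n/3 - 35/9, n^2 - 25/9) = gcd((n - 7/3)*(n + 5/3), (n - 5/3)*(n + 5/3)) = n + 5/3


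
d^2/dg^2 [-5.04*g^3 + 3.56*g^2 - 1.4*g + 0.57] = 7.12 - 30.24*g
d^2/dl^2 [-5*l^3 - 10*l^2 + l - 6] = -30*l - 20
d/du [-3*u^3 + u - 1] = 1 - 9*u^2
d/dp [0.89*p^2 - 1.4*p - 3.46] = 1.78*p - 1.4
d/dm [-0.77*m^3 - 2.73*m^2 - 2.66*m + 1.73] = -2.31*m^2 - 5.46*m - 2.66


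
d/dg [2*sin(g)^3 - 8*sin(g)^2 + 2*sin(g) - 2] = 2*(3*sin(g)^2 - 8*sin(g) + 1)*cos(g)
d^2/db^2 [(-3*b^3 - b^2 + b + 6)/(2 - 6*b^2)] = 17*(-9*b^2 - 1)/(27*b^6 - 27*b^4 + 9*b^2 - 1)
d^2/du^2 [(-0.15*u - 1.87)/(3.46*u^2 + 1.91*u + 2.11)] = (-(0.15*u + 1.87)*(6.92*u + 1.91)*(13.84*u + 3.82) + (3.114*u + 13.5134)*(3.46*u^2 + 1.91*u + 2.11))/(3.46*u^2 + 1.91*u + 2.11)^3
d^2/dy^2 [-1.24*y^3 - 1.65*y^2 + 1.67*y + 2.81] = -7.44*y - 3.3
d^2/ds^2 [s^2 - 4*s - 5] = 2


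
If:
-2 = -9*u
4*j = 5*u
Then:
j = 5/18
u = 2/9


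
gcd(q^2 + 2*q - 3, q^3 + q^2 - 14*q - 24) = q + 3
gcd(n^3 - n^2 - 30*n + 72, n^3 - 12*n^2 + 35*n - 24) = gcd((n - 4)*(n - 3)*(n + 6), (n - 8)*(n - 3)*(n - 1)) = n - 3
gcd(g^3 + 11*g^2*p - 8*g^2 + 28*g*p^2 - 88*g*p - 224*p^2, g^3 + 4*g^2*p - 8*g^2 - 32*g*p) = g^2 + 4*g*p - 8*g - 32*p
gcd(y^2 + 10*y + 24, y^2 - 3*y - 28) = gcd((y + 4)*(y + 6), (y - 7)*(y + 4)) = y + 4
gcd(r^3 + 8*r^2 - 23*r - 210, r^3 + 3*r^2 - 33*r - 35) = r^2 + 2*r - 35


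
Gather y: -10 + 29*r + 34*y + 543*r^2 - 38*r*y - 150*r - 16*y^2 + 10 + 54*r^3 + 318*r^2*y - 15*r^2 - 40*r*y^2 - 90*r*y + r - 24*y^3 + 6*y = 54*r^3 + 528*r^2 - 120*r - 24*y^3 + y^2*(-40*r - 16) + y*(318*r^2 - 128*r + 40)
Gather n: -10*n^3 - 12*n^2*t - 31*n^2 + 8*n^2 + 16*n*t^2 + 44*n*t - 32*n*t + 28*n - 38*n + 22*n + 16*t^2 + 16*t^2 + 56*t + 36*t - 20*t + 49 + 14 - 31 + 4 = -10*n^3 + n^2*(-12*t - 23) + n*(16*t^2 + 12*t + 12) + 32*t^2 + 72*t + 36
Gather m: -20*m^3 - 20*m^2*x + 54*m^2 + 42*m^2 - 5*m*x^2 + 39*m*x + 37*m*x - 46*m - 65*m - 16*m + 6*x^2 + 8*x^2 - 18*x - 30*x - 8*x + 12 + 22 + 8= -20*m^3 + m^2*(96 - 20*x) + m*(-5*x^2 + 76*x - 127) + 14*x^2 - 56*x + 42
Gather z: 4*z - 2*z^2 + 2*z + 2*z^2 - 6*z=0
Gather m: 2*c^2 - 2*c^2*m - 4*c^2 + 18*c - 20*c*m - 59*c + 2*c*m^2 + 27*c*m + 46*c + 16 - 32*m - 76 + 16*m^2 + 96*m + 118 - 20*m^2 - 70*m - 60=-2*c^2 + 5*c + m^2*(2*c - 4) + m*(-2*c^2 + 7*c - 6) - 2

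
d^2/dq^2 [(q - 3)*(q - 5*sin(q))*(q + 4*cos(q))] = 5*q^2*sin(q) - 4*q^2*cos(q) - 31*q*sin(q) + 40*q*sin(2*q) - 8*q*cos(q) + 6*q + 14*sin(q) - 120*sin(2*q) + 38*cos(q) - 40*cos(2*q) - 6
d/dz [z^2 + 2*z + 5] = 2*z + 2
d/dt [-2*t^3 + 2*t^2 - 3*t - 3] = -6*t^2 + 4*t - 3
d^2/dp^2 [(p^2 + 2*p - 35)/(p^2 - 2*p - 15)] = 8/(p^3 + 9*p^2 + 27*p + 27)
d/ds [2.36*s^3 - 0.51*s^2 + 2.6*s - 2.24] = 7.08*s^2 - 1.02*s + 2.6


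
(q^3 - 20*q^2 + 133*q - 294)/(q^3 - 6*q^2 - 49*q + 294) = (q - 7)/(q + 7)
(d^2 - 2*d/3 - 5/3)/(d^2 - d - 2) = (d - 5/3)/(d - 2)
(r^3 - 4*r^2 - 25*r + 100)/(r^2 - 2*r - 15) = (r^2 + r - 20)/(r + 3)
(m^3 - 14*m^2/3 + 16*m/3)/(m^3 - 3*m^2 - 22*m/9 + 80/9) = 3*m/(3*m + 5)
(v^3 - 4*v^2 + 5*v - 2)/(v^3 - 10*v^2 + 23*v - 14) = (v - 1)/(v - 7)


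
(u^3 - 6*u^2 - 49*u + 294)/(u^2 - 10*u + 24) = (u^2 - 49)/(u - 4)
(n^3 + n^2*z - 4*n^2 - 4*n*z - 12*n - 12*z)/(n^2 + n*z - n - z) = (n^2 - 4*n - 12)/(n - 1)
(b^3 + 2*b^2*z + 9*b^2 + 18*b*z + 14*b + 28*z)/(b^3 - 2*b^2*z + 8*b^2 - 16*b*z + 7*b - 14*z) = (-b^2 - 2*b*z - 2*b - 4*z)/(-b^2 + 2*b*z - b + 2*z)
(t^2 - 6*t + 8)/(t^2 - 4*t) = (t - 2)/t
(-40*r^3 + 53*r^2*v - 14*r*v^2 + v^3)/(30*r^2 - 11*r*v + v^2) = (-8*r^2 + 9*r*v - v^2)/(6*r - v)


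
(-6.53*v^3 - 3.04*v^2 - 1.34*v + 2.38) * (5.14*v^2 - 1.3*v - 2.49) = -33.5642*v^5 - 7.1366*v^4 + 13.3241*v^3 + 21.5448*v^2 + 0.242600000000001*v - 5.9262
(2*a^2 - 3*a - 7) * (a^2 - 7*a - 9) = 2*a^4 - 17*a^3 - 4*a^2 + 76*a + 63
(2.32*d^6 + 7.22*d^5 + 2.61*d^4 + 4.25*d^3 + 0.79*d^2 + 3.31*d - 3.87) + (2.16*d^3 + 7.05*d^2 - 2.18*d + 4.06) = 2.32*d^6 + 7.22*d^5 + 2.61*d^4 + 6.41*d^3 + 7.84*d^2 + 1.13*d + 0.19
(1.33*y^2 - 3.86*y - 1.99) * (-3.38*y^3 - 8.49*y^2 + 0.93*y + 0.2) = -4.4954*y^5 + 1.7551*y^4 + 40.7345*y^3 + 13.5713*y^2 - 2.6227*y - 0.398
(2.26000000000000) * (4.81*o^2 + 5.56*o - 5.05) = 10.8706*o^2 + 12.5656*o - 11.413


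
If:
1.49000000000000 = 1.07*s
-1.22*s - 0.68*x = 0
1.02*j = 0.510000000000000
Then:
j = 0.50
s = 1.39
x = -2.50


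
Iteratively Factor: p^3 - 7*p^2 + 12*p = (p - 4)*(p^2 - 3*p) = (p - 4)*(p - 3)*(p)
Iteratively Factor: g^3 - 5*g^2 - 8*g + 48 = (g - 4)*(g^2 - g - 12) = (g - 4)*(g + 3)*(g - 4)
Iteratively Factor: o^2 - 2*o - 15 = (o - 5)*(o + 3)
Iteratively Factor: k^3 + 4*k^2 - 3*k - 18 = (k - 2)*(k^2 + 6*k + 9) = (k - 2)*(k + 3)*(k + 3)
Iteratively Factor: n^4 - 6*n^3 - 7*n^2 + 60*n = (n)*(n^3 - 6*n^2 - 7*n + 60) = n*(n - 5)*(n^2 - n - 12) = n*(n - 5)*(n + 3)*(n - 4)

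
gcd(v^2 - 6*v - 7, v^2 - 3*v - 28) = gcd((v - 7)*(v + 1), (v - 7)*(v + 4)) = v - 7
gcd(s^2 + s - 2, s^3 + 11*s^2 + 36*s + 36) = s + 2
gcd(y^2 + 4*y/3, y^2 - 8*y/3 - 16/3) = y + 4/3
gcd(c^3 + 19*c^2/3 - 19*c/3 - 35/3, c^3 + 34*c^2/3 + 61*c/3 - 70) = c^2 + 16*c/3 - 35/3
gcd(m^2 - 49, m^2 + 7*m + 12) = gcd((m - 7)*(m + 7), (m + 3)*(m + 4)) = 1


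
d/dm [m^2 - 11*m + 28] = 2*m - 11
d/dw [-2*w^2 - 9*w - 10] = -4*w - 9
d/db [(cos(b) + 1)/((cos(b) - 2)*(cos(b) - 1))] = (cos(b)^2 + 2*cos(b) - 5)*sin(b)/((cos(b) - 2)^2*(cos(b) - 1)^2)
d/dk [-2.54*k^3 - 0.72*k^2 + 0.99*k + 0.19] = -7.62*k^2 - 1.44*k + 0.99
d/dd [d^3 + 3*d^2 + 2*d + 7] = 3*d^2 + 6*d + 2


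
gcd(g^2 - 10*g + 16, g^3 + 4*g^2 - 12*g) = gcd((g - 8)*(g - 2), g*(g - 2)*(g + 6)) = g - 2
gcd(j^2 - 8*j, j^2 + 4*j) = j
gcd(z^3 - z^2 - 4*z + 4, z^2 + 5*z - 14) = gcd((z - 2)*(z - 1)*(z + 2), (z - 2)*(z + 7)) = z - 2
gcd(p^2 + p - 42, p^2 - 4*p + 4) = 1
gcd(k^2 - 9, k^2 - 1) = 1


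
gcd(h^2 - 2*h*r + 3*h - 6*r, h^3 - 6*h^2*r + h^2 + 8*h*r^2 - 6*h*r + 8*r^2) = -h + 2*r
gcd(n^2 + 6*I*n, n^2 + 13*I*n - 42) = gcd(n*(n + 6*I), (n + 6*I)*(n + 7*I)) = n + 6*I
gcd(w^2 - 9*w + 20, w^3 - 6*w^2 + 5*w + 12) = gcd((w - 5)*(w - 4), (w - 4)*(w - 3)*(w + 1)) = w - 4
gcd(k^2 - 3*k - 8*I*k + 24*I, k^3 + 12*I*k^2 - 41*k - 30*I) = 1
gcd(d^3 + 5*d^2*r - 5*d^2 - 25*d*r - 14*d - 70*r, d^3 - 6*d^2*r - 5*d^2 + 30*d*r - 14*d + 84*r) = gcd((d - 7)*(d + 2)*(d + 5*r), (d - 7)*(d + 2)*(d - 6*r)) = d^2 - 5*d - 14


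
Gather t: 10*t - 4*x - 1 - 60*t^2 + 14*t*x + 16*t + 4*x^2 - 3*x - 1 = -60*t^2 + t*(14*x + 26) + 4*x^2 - 7*x - 2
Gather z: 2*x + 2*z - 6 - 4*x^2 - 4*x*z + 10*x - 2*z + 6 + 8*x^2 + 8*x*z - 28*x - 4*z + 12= 4*x^2 - 16*x + z*(4*x - 4) + 12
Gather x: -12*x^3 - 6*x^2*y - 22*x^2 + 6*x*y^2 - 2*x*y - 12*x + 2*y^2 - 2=-12*x^3 + x^2*(-6*y - 22) + x*(6*y^2 - 2*y - 12) + 2*y^2 - 2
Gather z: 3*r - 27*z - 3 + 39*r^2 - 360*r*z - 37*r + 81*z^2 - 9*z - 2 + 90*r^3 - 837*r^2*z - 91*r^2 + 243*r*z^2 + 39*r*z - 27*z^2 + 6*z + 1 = 90*r^3 - 52*r^2 - 34*r + z^2*(243*r + 54) + z*(-837*r^2 - 321*r - 30) - 4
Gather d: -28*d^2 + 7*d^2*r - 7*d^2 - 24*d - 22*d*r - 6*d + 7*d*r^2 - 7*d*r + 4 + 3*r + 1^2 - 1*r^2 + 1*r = d^2*(7*r - 35) + d*(7*r^2 - 29*r - 30) - r^2 + 4*r + 5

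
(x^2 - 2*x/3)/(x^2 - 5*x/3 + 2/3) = x/(x - 1)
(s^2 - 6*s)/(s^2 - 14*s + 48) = s/(s - 8)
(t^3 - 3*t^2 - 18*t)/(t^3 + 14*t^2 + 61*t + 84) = t*(t - 6)/(t^2 + 11*t + 28)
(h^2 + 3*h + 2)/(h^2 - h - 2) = (h + 2)/(h - 2)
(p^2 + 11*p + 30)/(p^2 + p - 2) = (p^2 + 11*p + 30)/(p^2 + p - 2)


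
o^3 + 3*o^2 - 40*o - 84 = (o - 6)*(o + 2)*(o + 7)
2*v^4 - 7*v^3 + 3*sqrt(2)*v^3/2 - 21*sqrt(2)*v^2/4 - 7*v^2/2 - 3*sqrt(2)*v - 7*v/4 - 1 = (v - 4)*(v + 1/2)*(sqrt(2)*v + 1/2)*(sqrt(2)*v + 1)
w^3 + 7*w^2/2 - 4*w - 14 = (w - 2)*(w + 2)*(w + 7/2)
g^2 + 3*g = g*(g + 3)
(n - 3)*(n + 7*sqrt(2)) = n^2 - 3*n + 7*sqrt(2)*n - 21*sqrt(2)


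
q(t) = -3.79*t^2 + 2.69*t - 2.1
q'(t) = 2.69 - 7.58*t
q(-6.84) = -197.82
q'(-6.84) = 54.54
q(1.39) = -5.68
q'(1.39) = -7.85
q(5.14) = -88.40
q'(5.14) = -36.27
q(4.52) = -67.37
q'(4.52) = -31.57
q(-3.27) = -51.42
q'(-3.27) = 27.48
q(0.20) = -1.71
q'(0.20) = 1.17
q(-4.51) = -91.32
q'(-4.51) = 36.88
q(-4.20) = -80.25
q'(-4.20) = 34.53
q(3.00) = -28.14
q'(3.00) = -20.05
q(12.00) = -515.58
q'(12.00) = -88.27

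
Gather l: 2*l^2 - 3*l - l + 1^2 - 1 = 2*l^2 - 4*l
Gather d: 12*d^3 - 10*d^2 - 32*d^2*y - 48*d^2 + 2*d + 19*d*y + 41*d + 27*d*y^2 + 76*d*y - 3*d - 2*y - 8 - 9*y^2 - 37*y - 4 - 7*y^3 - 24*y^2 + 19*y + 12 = 12*d^3 + d^2*(-32*y - 58) + d*(27*y^2 + 95*y + 40) - 7*y^3 - 33*y^2 - 20*y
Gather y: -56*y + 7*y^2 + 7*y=7*y^2 - 49*y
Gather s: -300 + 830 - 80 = 450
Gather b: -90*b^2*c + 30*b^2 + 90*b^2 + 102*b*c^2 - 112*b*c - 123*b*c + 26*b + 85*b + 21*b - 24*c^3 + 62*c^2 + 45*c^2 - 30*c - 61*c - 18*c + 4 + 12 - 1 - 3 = b^2*(120 - 90*c) + b*(102*c^2 - 235*c + 132) - 24*c^3 + 107*c^2 - 109*c + 12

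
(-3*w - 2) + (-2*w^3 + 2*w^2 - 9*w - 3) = -2*w^3 + 2*w^2 - 12*w - 5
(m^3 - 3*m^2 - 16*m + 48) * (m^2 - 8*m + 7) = m^5 - 11*m^4 + 15*m^3 + 155*m^2 - 496*m + 336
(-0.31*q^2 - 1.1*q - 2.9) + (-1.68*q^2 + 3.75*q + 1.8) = -1.99*q^2 + 2.65*q - 1.1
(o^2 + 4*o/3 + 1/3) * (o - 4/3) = o^3 - 13*o/9 - 4/9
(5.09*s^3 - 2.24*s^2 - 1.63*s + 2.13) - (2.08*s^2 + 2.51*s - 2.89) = 5.09*s^3 - 4.32*s^2 - 4.14*s + 5.02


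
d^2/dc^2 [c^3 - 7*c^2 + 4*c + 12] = 6*c - 14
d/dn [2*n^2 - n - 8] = 4*n - 1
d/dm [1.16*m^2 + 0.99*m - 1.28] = 2.32*m + 0.99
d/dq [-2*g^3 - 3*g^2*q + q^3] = -3*g^2 + 3*q^2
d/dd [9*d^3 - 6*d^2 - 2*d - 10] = 27*d^2 - 12*d - 2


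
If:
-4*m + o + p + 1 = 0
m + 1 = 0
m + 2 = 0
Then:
No Solution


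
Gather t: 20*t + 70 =20*t + 70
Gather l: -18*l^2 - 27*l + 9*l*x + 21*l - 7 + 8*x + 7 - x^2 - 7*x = -18*l^2 + l*(9*x - 6) - x^2 + x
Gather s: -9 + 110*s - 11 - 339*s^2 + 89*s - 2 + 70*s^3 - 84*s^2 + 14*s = 70*s^3 - 423*s^2 + 213*s - 22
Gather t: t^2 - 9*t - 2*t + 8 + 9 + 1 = t^2 - 11*t + 18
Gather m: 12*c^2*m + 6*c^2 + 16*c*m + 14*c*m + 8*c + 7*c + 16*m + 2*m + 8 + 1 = 6*c^2 + 15*c + m*(12*c^2 + 30*c + 18) + 9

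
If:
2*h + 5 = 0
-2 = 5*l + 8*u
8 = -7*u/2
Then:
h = -5/2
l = 114/35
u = -16/7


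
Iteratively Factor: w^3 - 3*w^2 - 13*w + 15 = (w + 3)*(w^2 - 6*w + 5) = (w - 5)*(w + 3)*(w - 1)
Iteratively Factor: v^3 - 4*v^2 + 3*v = (v - 1)*(v^2 - 3*v) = (v - 3)*(v - 1)*(v)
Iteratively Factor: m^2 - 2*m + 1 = (m - 1)*(m - 1)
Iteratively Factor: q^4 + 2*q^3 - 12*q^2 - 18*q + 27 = (q - 3)*(q^3 + 5*q^2 + 3*q - 9) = (q - 3)*(q - 1)*(q^2 + 6*q + 9) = (q - 3)*(q - 1)*(q + 3)*(q + 3)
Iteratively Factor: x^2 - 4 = (x + 2)*(x - 2)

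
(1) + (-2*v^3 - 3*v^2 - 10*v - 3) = -2*v^3 - 3*v^2 - 10*v - 2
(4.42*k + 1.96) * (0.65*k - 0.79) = 2.873*k^2 - 2.2178*k - 1.5484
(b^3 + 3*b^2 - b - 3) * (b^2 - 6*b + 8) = b^5 - 3*b^4 - 11*b^3 + 27*b^2 + 10*b - 24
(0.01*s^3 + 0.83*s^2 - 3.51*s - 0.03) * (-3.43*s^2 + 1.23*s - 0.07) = -0.0343*s^5 - 2.8346*s^4 + 13.0595*s^3 - 4.2725*s^2 + 0.2088*s + 0.0021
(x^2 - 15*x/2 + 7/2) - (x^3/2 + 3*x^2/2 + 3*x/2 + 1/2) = -x^3/2 - x^2/2 - 9*x + 3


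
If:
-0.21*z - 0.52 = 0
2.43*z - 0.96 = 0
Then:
No Solution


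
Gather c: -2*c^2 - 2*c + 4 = -2*c^2 - 2*c + 4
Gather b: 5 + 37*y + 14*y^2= 14*y^2 + 37*y + 5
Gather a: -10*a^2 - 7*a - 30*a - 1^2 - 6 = -10*a^2 - 37*a - 7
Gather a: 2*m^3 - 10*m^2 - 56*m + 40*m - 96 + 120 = 2*m^3 - 10*m^2 - 16*m + 24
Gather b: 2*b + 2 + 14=2*b + 16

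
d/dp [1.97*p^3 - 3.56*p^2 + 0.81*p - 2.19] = 5.91*p^2 - 7.12*p + 0.81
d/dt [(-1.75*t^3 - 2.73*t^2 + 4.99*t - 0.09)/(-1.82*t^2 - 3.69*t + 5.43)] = (3.185*t^4 + 12.915*t^3 - 9.352*t^2 - 29.9754*t + 26.7636)/(3.3124*t^4 + 13.4316*t^3 - 6.1491*t^2 - 40.0734*t + 29.4849)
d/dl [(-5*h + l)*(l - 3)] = -5*h + 2*l - 3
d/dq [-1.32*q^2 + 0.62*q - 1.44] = 0.62 - 2.64*q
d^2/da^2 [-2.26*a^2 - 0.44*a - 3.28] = -4.52000000000000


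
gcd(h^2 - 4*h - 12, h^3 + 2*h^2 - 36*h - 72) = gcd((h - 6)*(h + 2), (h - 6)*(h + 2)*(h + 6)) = h^2 - 4*h - 12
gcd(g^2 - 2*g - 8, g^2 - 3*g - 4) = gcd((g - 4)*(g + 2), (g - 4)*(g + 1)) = g - 4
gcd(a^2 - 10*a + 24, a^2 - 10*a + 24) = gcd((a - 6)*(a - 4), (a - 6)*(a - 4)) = a^2 - 10*a + 24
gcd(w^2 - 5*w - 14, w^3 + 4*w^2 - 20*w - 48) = w + 2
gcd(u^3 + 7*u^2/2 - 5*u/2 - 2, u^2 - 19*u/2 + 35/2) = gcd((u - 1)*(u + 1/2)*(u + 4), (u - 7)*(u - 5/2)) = 1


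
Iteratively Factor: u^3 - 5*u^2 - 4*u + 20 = (u + 2)*(u^2 - 7*u + 10) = (u - 2)*(u + 2)*(u - 5)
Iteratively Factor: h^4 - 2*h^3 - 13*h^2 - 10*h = (h + 2)*(h^3 - 4*h^2 - 5*h) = h*(h + 2)*(h^2 - 4*h - 5) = h*(h + 1)*(h + 2)*(h - 5)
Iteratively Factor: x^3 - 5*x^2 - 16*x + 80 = (x - 5)*(x^2 - 16) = (x - 5)*(x + 4)*(x - 4)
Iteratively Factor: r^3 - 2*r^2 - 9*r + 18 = (r + 3)*(r^2 - 5*r + 6) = (r - 3)*(r + 3)*(r - 2)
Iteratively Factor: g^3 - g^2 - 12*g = (g + 3)*(g^2 - 4*g) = g*(g + 3)*(g - 4)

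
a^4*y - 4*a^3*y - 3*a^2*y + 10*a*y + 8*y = (a - 4)*(a - 2)*(a + 1)*(a*y + y)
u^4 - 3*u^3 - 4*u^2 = u^2*(u - 4)*(u + 1)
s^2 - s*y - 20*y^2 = (s - 5*y)*(s + 4*y)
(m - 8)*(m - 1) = m^2 - 9*m + 8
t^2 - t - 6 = (t - 3)*(t + 2)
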